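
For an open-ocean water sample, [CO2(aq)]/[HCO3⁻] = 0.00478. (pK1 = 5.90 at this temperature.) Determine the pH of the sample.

From K1 = [H⁺][HCO3⁻]/[CO2(aq)]:  pH = pK1 − log₁₀([CO2(aq)]/[HCO3⁻])
log₁₀(0.00478) = -2.321
pH = 5.90 − (-2.321) = 8.22

pH = 8.22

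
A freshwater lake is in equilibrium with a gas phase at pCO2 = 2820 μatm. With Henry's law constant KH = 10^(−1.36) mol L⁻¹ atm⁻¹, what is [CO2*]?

KH = 10^(−1.36) = 4.365×10^-2 mol L⁻¹ atm⁻¹
[CO2*] = KH · pCO2 = 4.365×10^-2 × 2820×10^-6 atm = 1.23×10^-4 mol/L

[CO2*] = 123 μmol/L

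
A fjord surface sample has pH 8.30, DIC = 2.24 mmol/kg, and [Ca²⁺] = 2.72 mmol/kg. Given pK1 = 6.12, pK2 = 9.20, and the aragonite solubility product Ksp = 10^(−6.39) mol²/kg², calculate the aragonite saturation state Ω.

Ω = 1.66

α₂ = 1 / (1 + [H⁺]/K2 + [H⁺]²/(K1K2)) = 1 / (1 + 10^+0.90 + 10^-1.28)
   = 1 / (1 + 7.9433 + 0.052481) = 1/8.9958 = 0.1112
[CO3²⁻] = α₂ × DIC = 0.1112 × 2.24 = 0.2490 mmol/kg
Ksp = 10^(−6.39) = 4.074×10^-7
Ω = [Ca²⁺][CO3²⁻]/Ksp = (2.72×10^-3)(2.490×10^-4) / 4.074×10^-7 = 1.66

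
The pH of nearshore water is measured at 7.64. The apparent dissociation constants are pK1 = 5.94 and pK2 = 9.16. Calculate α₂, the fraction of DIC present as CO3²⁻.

α₂ = 1 / (1 + [H⁺]/K2 + [H⁺]²/(K1K2)) = 1 / (1 + 10^+1.52 + 10^-0.18)
   = 1 / (1 + 33.113 + 0.66069) = 1/34.774 = 0.02876

α₂ = 0.0288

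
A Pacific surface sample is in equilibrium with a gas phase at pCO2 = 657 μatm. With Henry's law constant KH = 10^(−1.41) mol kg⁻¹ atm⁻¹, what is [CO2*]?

KH = 10^(−1.41) = 3.890×10^-2 mol kg⁻¹ atm⁻¹
[CO2*] = KH · pCO2 = 3.890×10^-2 × 657×10^-6 atm = 2.56×10^-5 mol/kg

[CO2*] = 25.6 μmol/kg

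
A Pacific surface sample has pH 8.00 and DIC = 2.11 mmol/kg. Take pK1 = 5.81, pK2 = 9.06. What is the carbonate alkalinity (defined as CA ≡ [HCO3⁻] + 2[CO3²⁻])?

CA = [HCO3⁻] + 2[CO3²⁻] = (α₁ + 2α₂)·DIC
At pH 8.00: [H⁺]/K1 = 10^-2.19 = 0.0064565, K2/[H⁺] = 10^-1.06 = 0.087096
α₁ = 1/(1 + 0.0064565 + 0.087096) = 1/1.0936 = 0.9145; α₂ = α₁·K2/[H⁺] = 0.07965
α₁ + 2α₂ = 1.0737
CA = 1.0737 × 2.11 = 2.27 mmol/kg

CA = 2.27 mmol/kg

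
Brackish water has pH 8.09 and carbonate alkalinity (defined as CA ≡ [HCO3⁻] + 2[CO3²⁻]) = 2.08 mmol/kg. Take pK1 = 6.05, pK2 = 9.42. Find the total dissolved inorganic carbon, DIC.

DIC = 2.01 mmol/kg

CA = [HCO3⁻] + 2[CO3²⁻] = (α₁ + 2α₂)·DIC
At pH 8.09: [H⁺]/K1 = 10^-2.04 = 0.0091201, K2/[H⁺] = 10^-1.33 = 0.046774
α₁ = 1/(1 + 0.0091201 + 0.046774) = 1/1.0559 = 0.9471; α₂ = α₁·K2/[H⁺] = 0.04430
α₁ + 2α₂ = 1.0357
DIC = CA / (α₁ + 2α₂) = 2.08 / 1.0357 = 2.01 mmol/kg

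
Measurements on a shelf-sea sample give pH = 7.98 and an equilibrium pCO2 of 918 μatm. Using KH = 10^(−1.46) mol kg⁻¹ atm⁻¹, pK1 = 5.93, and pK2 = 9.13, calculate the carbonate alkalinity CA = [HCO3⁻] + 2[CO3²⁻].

CA = 4.08 mmol/kg

[CO2*] = KH · pCO2 = 10^(−1.46) × 918×10^-6 = 3.183×10^-5 mol/kg
α₀ = 1/(1 + K1/[H⁺] + K1K2/[H⁺]²) = 1/(1 + 10^+2.05 + 10^+0.90) = 0.008255
DIC = [CO2*]/α₀ = 3.183×10^-5 / 0.008255 = 3.856 mmol/kg
CA = (α₁ + 2α₂)·DIC = (0.9262 + 2×0.06557) × 3.856 = 4.08 mmol/kg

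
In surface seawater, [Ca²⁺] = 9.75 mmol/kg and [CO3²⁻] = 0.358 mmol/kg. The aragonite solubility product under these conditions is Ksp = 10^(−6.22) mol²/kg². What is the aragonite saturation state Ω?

Ksp = 10^(−6.22) = 6.026×10^-7
Ω = [Ca²⁺][CO3²⁻]/Ksp = (9.75×10^-3)(0.358×10^-3) / 6.026×10^-7 = 5.79

Ω = 5.79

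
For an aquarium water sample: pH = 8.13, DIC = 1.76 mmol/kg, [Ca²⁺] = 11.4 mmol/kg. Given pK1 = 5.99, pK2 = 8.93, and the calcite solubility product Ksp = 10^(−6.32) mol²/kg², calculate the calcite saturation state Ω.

α₂ = 1 / (1 + [H⁺]/K2 + [H⁺]²/(K1K2)) = 1 / (1 + 10^+0.80 + 10^-1.34)
   = 1 / (1 + 6.3096 + 0.045709) = 1/7.3553 = 0.1360
[CO3²⁻] = α₂ × DIC = 0.1360 × 1.76 = 0.2393 mmol/kg
Ksp = 10^(−6.32) = 4.786×10^-7
Ω = [Ca²⁺][CO3²⁻]/Ksp = (11.4×10^-3)(2.393×10^-4) / 4.786×10^-7 = 5.70

Ω = 5.70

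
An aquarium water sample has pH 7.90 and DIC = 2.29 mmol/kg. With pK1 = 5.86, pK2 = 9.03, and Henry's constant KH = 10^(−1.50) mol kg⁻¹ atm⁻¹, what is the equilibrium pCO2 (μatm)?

pCO2 = 610 μatm

α₀ = 1 / (1 + K1/[H⁺] + K1K2/[H⁺]²) = 1 / (1 + 10^+2.04 + 10^+0.91)
   = 1 / (1 + 109.65 + 8.1283) = 1/118.78 = 0.008419
[CO2*] = α₀ × DIC = 0.008419 × 2.29 = 0.01928 mmol/kg = 19.28 μmol/kg
pCO2 = [CO2*]/KH = 1.928×10^-5 / 3.162×10^-2 = 610 μatm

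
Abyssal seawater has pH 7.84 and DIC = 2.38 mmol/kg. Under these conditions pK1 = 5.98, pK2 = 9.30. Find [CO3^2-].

[CO3²⁻] = 0.0787 mmol/kg

α₂ = 1 / (1 + [H⁺]/K2 + [H⁺]²/(K1K2)) = 1 / (1 + 10^+1.46 + 10^-0.40)
   = 1 / (1 + 28.840 + 0.39811) = 1/30.238 = 0.03307
[CO3²⁻] = α₂ × DIC = 0.03307 × 2.38 = 0.0787 mmol/kg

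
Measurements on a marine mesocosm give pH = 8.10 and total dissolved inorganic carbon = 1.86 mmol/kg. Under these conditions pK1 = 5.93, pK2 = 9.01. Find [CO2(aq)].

α₀ = 1 / (1 + K1/[H⁺] + K1K2/[H⁺]²) = 1 / (1 + 10^+2.17 + 10^+1.26)
   = 1 / (1 + 147.91 + 18.197) = 1/167.11 = 0.005984
[CO2*] = α₀ × DIC = 0.005984 × 1.86 = 0.0111 mmol/kg = 11.1 μmol/kg

[CO2*] = 11.1 μmol/kg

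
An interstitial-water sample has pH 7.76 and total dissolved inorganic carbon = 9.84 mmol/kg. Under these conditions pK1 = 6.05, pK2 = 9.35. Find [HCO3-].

α₁ = 1 / (1 + [H⁺]/K1 + K2/[H⁺]) = 1 / (1 + 10^-1.71 + 10^-1.59)
   = 1 / (1 + 0.019498 + 0.025704) = 1/1.0452 = 0.9568
[HCO3⁻] = α₁ × DIC = 0.9568 × 9.84 = 9.41 mmol/kg

[HCO3⁻] = 9.41 mmol/kg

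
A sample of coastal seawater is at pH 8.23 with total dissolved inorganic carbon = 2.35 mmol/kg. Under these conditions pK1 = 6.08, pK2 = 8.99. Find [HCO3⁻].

[HCO3⁻] = 1.99 mmol/kg

α₁ = 1 / (1 + [H⁺]/K1 + K2/[H⁺]) = 1 / (1 + 10^-2.15 + 10^-0.76)
   = 1 / (1 + 0.0070795 + 0.17378) = 1/1.1809 = 0.8468
[HCO3⁻] = α₁ × DIC = 0.8468 × 2.35 = 1.99 mmol/kg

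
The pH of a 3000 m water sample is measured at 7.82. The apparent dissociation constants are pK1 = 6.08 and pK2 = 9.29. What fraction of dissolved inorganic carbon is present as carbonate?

α₂ = 1 / (1 + [H⁺]/K2 + [H⁺]²/(K1K2)) = 1 / (1 + 10^+1.47 + 10^-0.27)
   = 1 / (1 + 29.512 + 0.53703) = 1/31.049 = 0.03221

α₂ = 0.0322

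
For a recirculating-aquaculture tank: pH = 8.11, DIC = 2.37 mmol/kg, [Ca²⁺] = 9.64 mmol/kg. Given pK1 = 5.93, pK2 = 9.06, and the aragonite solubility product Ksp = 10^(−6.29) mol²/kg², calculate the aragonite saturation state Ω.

Ω = 4.47

α₂ = 1 / (1 + [H⁺]/K2 + [H⁺]²/(K1K2)) = 1 / (1 + 10^+0.95 + 10^-1.23)
   = 1 / (1 + 8.9125 + 0.058884) = 1/9.9714 = 0.1003
[CO3²⁻] = α₂ × DIC = 0.1003 × 2.37 = 0.2377 mmol/kg
Ksp = 10^(−6.29) = 5.129×10^-7
Ω = [Ca²⁺][CO3²⁻]/Ksp = (9.64×10^-3)(2.377×10^-4) / 5.129×10^-7 = 4.47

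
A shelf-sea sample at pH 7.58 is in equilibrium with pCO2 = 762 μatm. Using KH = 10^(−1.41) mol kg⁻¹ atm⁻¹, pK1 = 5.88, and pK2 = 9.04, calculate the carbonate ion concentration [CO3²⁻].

[CO3²⁻] = 0.0515 mmol/kg

[CO2*] = KH · pCO2 = 10^(−1.41) × 762×10^-6 = 2.965×10^-5 mol/kg
α₀ = 1/(1 + K1/[H⁺] + K1K2/[H⁺]²) = 1/(1 + 10^+1.70 + 10^+0.24) = 0.01892
DIC = [CO2*]/α₀ = 2.965×10^-5 / 0.01892 = 1.567 mmol/kg
[CO3²⁻] = α₂·DIC; α₂ = 0.03288, so [CO3²⁻] = 0.03288 × 1.567 = 0.0515 mmol/kg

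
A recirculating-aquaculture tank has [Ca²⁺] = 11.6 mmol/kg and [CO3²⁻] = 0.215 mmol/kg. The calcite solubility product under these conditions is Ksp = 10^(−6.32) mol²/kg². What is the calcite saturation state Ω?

Ksp = 10^(−6.32) = 4.786×10^-7
Ω = [Ca²⁺][CO3²⁻]/Ksp = (11.6×10^-3)(0.215×10^-3) / 4.786×10^-7 = 5.21

Ω = 5.21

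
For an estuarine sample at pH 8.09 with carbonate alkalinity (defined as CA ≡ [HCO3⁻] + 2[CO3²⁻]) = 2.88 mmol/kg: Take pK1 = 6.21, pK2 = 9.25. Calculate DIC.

CA = [HCO3⁻] + 2[CO3²⁻] = (α₁ + 2α₂)·DIC
At pH 8.09: [H⁺]/K1 = 10^-1.88 = 0.013183, K2/[H⁺] = 10^-1.16 = 0.069183
α₁ = 1/(1 + 0.013183 + 0.069183) = 1/1.0824 = 0.9239; α₂ = α₁·K2/[H⁺] = 0.06392
α₁ + 2α₂ = 1.0517
DIC = CA / (α₁ + 2α₂) = 2.88 / 1.0517 = 2.74 mmol/kg

DIC = 2.74 mmol/kg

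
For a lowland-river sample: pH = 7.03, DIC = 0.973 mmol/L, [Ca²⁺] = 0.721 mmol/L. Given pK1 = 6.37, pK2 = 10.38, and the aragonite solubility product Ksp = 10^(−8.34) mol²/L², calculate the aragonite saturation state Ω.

α₂ = 1 / (1 + [H⁺]/K2 + [H⁺]²/(K1K2)) = 1 / (1 + 10^+3.35 + 10^+2.69)
   = 1 / (1 + 2238.7 + 489.78) = 1/2729.5 = 0.0003664
[CO3²⁻] = α₂ × DIC = 0.0003664 × 0.973 = 0.0003565 mmol/L = 0.3565 μmol/L
Ksp = 10^(−8.34) = 4.571×10^-9
Ω = [Ca²⁺][CO3²⁻]/Ksp = (0.721×10^-3)(3.565×10^-7) / 4.571×10^-9 = 0.0562

Ω = 0.0562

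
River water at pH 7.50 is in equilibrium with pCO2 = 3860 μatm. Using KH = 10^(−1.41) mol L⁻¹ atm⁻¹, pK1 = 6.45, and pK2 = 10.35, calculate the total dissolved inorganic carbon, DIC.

[CO2*] = KH · pCO2 = 10^(−1.41) × 3860×10^-6 = 1.502×10^-4 mol/L
α₀ = 1/(1 + K1/[H⁺] + K1K2/[H⁺]²) = 1/(1 + 10^+1.05 + 10^-1.80) = 0.08173
DIC = [CO2*]/α₀ = 1.502×10^-4 / 0.08173 = 1.84 mmol/L

DIC = 1.84 mmol/L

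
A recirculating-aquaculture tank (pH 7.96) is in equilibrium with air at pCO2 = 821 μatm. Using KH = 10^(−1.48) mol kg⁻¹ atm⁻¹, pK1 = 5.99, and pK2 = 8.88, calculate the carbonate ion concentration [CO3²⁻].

[CO3²⁻] = 0.305 mmol/kg

[CO2*] = KH · pCO2 = 10^(−1.48) × 821×10^-6 = 2.719×10^-5 mol/kg
α₀ = 1/(1 + K1/[H⁺] + K1K2/[H⁺]²) = 1/(1 + 10^+1.97 + 10^+1.05) = 0.009475
DIC = [CO2*]/α₀ = 2.719×10^-5 / 0.009475 = 2.869 mmol/kg
[CO3²⁻] = α₂·DIC; α₂ = 0.1063, so [CO3²⁻] = 0.1063 × 2.869 = 0.305 mmol/kg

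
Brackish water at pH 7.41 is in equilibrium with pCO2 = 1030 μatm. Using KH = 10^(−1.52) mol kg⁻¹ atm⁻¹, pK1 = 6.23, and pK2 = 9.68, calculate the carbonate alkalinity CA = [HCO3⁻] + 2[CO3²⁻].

[CO2*] = KH · pCO2 = 10^(−1.52) × 1030×10^-6 = 3.111×10^-5 mol/kg
α₀ = 1/(1 + K1/[H⁺] + K1K2/[H⁺]²) = 1/(1 + 10^+1.18 + 10^-1.09) = 0.06166
DIC = [CO2*]/α₀ = 3.111×10^-5 / 0.06166 = 0.5044 mmol/kg
CA = (α₁ + 2α₂)·DIC = (0.9333 + 2×0.005012) × 0.5044 = 0.476 mmol/kg

CA = 0.476 mmol/kg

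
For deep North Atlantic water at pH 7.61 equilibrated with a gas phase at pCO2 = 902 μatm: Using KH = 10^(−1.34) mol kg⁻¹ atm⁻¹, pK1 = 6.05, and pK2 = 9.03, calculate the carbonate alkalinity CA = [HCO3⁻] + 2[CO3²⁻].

[CO2*] = KH · pCO2 = 10^(−1.34) × 902×10^-6 = 4.123×10^-5 mol/kg
α₀ = 1/(1 + K1/[H⁺] + K1K2/[H⁺]²) = 1/(1 + 10^+1.56 + 10^+0.14) = 0.02585
DIC = [CO2*]/α₀ = 4.123×10^-5 / 0.02585 = 1.595 mmol/kg
CA = (α₁ + 2α₂)·DIC = (0.9385 + 2×0.03568) × 1.595 = 1.61 mmol/kg

CA = 1.61 mmol/kg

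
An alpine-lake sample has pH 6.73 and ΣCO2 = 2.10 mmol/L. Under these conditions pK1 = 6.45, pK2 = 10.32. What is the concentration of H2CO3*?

α₀ = 1 / (1 + K1/[H⁺] + K1K2/[H⁺]²) = 1 / (1 + 10^+0.28 + 10^-3.31)
   = 1 / (1 + 1.9055 + 0.00048978) = 1/2.9060 = 0.3441
[CO2*] = α₀ × DIC = 0.3441 × 2.10 = 0.723 mmol/L

[CO2*] = 0.723 mmol/L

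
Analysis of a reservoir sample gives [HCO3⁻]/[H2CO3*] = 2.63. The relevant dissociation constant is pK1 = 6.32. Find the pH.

pH = 6.74

From K1 = [H⁺][HCO3⁻]/[H2CO3*]:  pH = pK1 + log₁₀([HCO3⁻]/[H2CO3*])
log₁₀(2.63) = +0.420
pH = 6.32 + (+0.420) = 6.74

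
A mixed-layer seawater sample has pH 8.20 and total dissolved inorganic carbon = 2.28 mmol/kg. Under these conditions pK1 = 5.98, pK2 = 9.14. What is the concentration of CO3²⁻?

[CO3²⁻] = 0.234 mmol/kg

α₂ = 1 / (1 + [H⁺]/K2 + [H⁺]²/(K1K2)) = 1 / (1 + 10^+0.94 + 10^-1.28)
   = 1 / (1 + 8.7096 + 0.052481) = 1/9.7621 = 0.1024
[CO3²⁻] = α₂ × DIC = 0.1024 × 2.28 = 0.234 mmol/kg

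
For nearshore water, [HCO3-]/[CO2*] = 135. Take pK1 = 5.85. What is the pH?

pH = 7.98

From K1 = [H⁺][HCO3-]/[CO2*]:  pH = pK1 + log₁₀([HCO3-]/[CO2*])
log₁₀(135) = +2.130
pH = 5.85 + (+2.130) = 7.98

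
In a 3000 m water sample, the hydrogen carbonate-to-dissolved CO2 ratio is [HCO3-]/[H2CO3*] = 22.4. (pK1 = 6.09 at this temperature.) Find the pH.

pH = 7.44

From K1 = [H⁺][HCO3-]/[H2CO3*]:  pH = pK1 + log₁₀([HCO3-]/[H2CO3*])
log₁₀(22.4) = +1.350
pH = 6.09 + (+1.350) = 7.44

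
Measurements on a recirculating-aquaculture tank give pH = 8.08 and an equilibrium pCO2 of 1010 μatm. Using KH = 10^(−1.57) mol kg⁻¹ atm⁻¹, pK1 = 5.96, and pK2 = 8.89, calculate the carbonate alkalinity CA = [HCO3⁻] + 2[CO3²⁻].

CA = 4.69 mmol/kg

[CO2*] = KH · pCO2 = 10^(−1.57) × 1010×10^-6 = 2.718×10^-5 mol/kg
α₀ = 1/(1 + K1/[H⁺] + K1K2/[H⁺]²) = 1/(1 + 10^+2.12 + 10^+1.31) = 0.006526
DIC = [CO2*]/α₀ = 2.718×10^-5 / 0.006526 = 4.166 mmol/kg
CA = (α₁ + 2α₂)·DIC = (0.8602 + 2×0.1332) × 4.166 = 4.69 mmol/kg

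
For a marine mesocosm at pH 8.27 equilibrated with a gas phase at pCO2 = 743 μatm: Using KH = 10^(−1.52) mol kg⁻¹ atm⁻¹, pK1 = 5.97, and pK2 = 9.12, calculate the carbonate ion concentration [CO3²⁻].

[CO3²⁻] = 0.632 mmol/kg

[CO2*] = KH · pCO2 = 10^(−1.52) × 743×10^-6 = 2.244×10^-5 mol/kg
α₀ = 1/(1 + K1/[H⁺] + K1K2/[H⁺]²) = 1/(1 + 10^+2.30 + 10^+1.45) = 0.004372
DIC = [CO2*]/α₀ = 2.244×10^-5 / 0.004372 = 5.132 mmol/kg
[CO3²⁻] = α₂·DIC; α₂ = 0.1232, so [CO3²⁻] = 0.1232 × 5.132 = 0.632 mmol/kg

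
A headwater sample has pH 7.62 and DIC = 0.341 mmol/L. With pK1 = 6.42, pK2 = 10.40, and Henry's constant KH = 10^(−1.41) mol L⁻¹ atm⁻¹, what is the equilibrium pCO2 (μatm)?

pCO2 = 519 μatm

α₀ = 1 / (1 + K1/[H⁺] + K1K2/[H⁺]²) = 1 / (1 + 10^+1.20 + 10^-1.58)
   = 1 / (1 + 15.849 + 0.026303) = 1/16.875 = 0.05926
[CO2*] = α₀ × DIC = 0.05926 × 0.341 = 0.02021 mmol/L
pCO2 = [CO2*]/KH = 2.021×10^-5 / 3.890×10^-2 = 519 μatm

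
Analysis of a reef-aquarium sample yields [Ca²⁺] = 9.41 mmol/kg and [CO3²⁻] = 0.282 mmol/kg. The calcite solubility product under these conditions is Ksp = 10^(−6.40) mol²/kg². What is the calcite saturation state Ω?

Ksp = 10^(−6.40) = 3.981×10^-7
Ω = [Ca²⁺][CO3²⁻]/Ksp = (9.41×10^-3)(0.282×10^-3) / 3.981×10^-7 = 6.67

Ω = 6.67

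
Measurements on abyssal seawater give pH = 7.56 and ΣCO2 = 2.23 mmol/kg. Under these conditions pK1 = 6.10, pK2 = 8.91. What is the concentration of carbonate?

α₂ = 1 / (1 + [H⁺]/K2 + [H⁺]²/(K1K2)) = 1 / (1 + 10^+1.35 + 10^-0.11)
   = 1 / (1 + 22.387 + 0.77625) = 1/24.163 = 0.04138
[CO3²⁻] = α₂ × DIC = 0.04138 × 2.23 = 0.0923 mmol/kg

[CO3²⁻] = 0.0923 mmol/kg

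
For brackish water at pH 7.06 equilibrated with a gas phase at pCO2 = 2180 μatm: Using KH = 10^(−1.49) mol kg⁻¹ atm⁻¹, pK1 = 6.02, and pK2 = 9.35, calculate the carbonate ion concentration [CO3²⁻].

[CO2*] = KH · pCO2 = 10^(−1.49) × 2180×10^-6 = 7.054×10^-5 mol/kg
α₀ = 1/(1 + K1/[H⁺] + K1K2/[H⁺]²) = 1/(1 + 10^+1.04 + 10^-1.25) = 0.08319
DIC = [CO2*]/α₀ = 7.054×10^-5 / 0.08319 = 0.8480 mmol/kg
[CO3²⁻] = α₂·DIC; α₂ = 0.004678, so [CO3²⁻] = 0.004678 × 0.8480 = 0.00397 mmol/kg = 3.97 μmol/kg

[CO3²⁻] = 3.97 μmol/kg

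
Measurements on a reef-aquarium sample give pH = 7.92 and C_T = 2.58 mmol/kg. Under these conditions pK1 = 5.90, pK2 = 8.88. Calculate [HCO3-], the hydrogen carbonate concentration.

[HCO3⁻] = 2.31 mmol/kg

α₁ = 1 / (1 + [H⁺]/K1 + K2/[H⁺]) = 1 / (1 + 10^-2.02 + 10^-0.96)
   = 1 / (1 + 0.0095499 + 0.10965) = 1/1.1192 = 0.8935
[HCO3⁻] = α₁ × DIC = 0.8935 × 2.58 = 2.31 mmol/kg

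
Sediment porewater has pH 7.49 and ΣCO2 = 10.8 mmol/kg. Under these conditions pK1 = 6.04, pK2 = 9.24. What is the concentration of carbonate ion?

α₂ = 1 / (1 + [H⁺]/K2 + [H⁺]²/(K1K2)) = 1 / (1 + 10^+1.75 + 10^+0.30)
   = 1 / (1 + 56.234 + 1.9953) = 1/59.229 = 0.01688
[CO3²⁻] = α₂ × DIC = 0.01688 × 10.8 = 0.182 mmol/kg

[CO3²⁻] = 0.182 mmol/kg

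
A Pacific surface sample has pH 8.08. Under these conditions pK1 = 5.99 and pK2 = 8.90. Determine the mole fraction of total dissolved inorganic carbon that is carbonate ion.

α₂ = 1 / (1 + [H⁺]/K2 + [H⁺]²/(K1K2)) = 1 / (1 + 10^+0.82 + 10^-1.27)
   = 1 / (1 + 6.6069 + 0.053703) = 1/7.6606 = 0.1305

α₂ = 0.131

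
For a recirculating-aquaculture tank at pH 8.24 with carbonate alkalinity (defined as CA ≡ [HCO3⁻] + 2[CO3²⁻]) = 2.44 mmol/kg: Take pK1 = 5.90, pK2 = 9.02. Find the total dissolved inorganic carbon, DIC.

CA = [HCO3⁻] + 2[CO3²⁻] = (α₁ + 2α₂)·DIC
At pH 8.24: [H⁺]/K1 = 10^-2.34 = 0.0045709, K2/[H⁺] = 10^-0.78 = 0.16596
α₁ = 1/(1 + 0.0045709 + 0.16596) = 1/1.1705 = 0.8543; α₂ = α₁·K2/[H⁺] = 0.1418
α₁ + 2α₂ = 1.1379
DIC = CA / (α₁ + 2α₂) = 2.44 / 1.1379 = 2.14 mmol/kg

DIC = 2.14 mmol/kg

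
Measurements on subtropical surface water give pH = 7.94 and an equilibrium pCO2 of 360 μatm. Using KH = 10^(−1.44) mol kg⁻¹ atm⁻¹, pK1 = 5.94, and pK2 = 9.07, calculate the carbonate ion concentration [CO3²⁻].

[CO2*] = KH · pCO2 = 10^(−1.44) × 360×10^-6 = 1.307×10^-5 mol/kg
α₀ = 1/(1 + K1/[H⁺] + K1K2/[H⁺]²) = 1/(1 + 10^+2.00 + 10^+0.87) = 0.009224
DIC = [CO2*]/α₀ = 1.307×10^-5 / 0.009224 = 1.417 mmol/kg
[CO3²⁻] = α₂·DIC; α₂ = 0.06838, so [CO3²⁻] = 0.06838 × 1.417 = 0.0969 mmol/kg

[CO3²⁻] = 0.0969 mmol/kg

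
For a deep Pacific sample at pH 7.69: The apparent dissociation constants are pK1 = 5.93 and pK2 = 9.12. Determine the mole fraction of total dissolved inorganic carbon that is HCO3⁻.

α₁ = 0.948

α₁ = 1 / (1 + [H⁺]/K1 + K2/[H⁺]) = 1 / (1 + 10^-1.76 + 10^-1.43)
   = 1 / (1 + 0.017378 + 0.037154) = 1/1.0545 = 0.9483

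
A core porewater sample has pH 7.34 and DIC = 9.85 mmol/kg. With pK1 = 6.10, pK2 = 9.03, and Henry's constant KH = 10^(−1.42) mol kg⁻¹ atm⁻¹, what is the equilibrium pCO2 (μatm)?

α₀ = 1 / (1 + K1/[H⁺] + K1K2/[H⁺]²) = 1 / (1 + 10^+1.24 + 10^-0.45)
   = 1 / (1 + 17.378 + 0.35481) = 1/18.733 = 0.05338
[CO2*] = α₀ × DIC = 0.05338 × 9.85 = 0.5258 mmol/kg
pCO2 = [CO2*]/KH = 5.258×10^-4 / 3.802×10^-2 = 1.38×10^4 μatm

pCO2 = 1.38×10^4 μatm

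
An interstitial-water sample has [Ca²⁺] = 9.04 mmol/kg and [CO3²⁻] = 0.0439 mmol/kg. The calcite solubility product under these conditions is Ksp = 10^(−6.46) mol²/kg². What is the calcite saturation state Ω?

Ksp = 10^(−6.46) = 3.467×10^-7
Ω = [Ca²⁺][CO3²⁻]/Ksp = (9.04×10^-3)(0.0439×10^-3) / 3.467×10^-7 = 1.14

Ω = 1.14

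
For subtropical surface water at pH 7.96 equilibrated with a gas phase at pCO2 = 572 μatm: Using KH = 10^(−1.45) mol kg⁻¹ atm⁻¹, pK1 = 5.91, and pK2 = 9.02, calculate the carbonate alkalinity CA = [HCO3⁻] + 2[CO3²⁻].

[CO2*] = KH · pCO2 = 10^(−1.45) × 572×10^-6 = 2.030×10^-5 mol/kg
α₀ = 1/(1 + K1/[H⁺] + K1K2/[H⁺]²) = 1/(1 + 10^+2.05 + 10^+0.99) = 0.008132
DIC = [CO2*]/α₀ = 2.030×10^-5 / 0.008132 = 2.496 mmol/kg
CA = (α₁ + 2α₂)·DIC = (0.9124 + 2×0.07947) × 2.496 = 2.67 mmol/kg

CA = 2.67 mmol/kg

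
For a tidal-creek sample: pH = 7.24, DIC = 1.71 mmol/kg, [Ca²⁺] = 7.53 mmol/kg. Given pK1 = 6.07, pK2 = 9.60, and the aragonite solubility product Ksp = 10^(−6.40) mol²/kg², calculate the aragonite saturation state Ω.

Ω = 0.132

α₂ = 1 / (1 + [H⁺]/K2 + [H⁺]²/(K1K2)) = 1 / (1 + 10^+2.36 + 10^+1.19)
   = 1 / (1 + 229.09 + 15.488) = 1/245.57 = 0.004072
[CO3²⁻] = α₂ × DIC = 0.004072 × 1.71 = 0.006963 mmol/kg = 6.963 μmol/kg
Ksp = 10^(−6.40) = 3.981×10^-7
Ω = [Ca²⁺][CO3²⁻]/Ksp = (7.53×10^-3)(6.963×10^-6) / 3.981×10^-7 = 0.132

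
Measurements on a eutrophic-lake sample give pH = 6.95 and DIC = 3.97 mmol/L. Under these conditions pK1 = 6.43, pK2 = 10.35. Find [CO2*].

[CO2*] = 0.921 mmol/L

α₀ = 1 / (1 + K1/[H⁺] + K1K2/[H⁺]²) = 1 / (1 + 10^+0.52 + 10^-2.88)
   = 1 / (1 + 3.3113 + 0.0013183) = 1/4.3126 = 0.2319
[CO2*] = α₀ × DIC = 0.2319 × 3.97 = 0.921 mmol/L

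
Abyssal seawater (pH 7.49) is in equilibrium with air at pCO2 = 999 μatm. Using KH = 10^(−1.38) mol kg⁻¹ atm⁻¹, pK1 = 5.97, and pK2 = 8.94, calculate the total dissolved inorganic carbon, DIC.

[CO2*] = KH · pCO2 = 10^(−1.38) × 999×10^-6 = 4.165×10^-5 mol/kg
α₀ = 1/(1 + K1/[H⁺] + K1K2/[H⁺]²) = 1/(1 + 10^+1.52 + 10^+0.07) = 0.02834
DIC = [CO2*]/α₀ = 4.165×10^-5 / 0.02834 = 1.47 mmol/kg

DIC = 1.47 mmol/kg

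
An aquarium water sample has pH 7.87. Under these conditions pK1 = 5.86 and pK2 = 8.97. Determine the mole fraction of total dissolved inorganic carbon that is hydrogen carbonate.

α₁ = 0.918

α₁ = 1 / (1 + [H⁺]/K1 + K2/[H⁺]) = 1 / (1 + 10^-2.01 + 10^-1.10)
   = 1 / (1 + 0.0097724 + 0.079433) = 1/1.0892 = 0.9181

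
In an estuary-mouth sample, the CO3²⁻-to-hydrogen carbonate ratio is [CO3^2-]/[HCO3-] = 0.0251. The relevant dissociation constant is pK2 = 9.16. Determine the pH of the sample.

pH = 7.56

From K2 = [H⁺][CO3^2-]/[HCO3-]:  pH = pK2 + log₁₀([CO3^2-]/[HCO3-])
log₁₀(0.0251) = -1.600
pH = 9.16 + (-1.600) = 7.56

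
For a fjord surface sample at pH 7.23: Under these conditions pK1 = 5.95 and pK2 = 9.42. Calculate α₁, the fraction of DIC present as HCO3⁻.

α₁ = 1 / (1 + [H⁺]/K1 + K2/[H⁺]) = 1 / (1 + 10^-1.28 + 10^-2.19)
   = 1 / (1 + 0.052481 + 0.0064565) = 1/1.0589 = 0.9443

α₁ = 0.944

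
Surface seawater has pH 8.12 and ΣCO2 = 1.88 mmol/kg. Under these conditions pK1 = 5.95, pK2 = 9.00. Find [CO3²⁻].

α₂ = 1 / (1 + [H⁺]/K2 + [H⁺]²/(K1K2)) = 1 / (1 + 10^+0.88 + 10^-1.29)
   = 1 / (1 + 7.5858 + 0.051286) = 1/8.6371 = 0.1158
[CO3²⁻] = α₂ × DIC = 0.1158 × 1.88 = 0.218 mmol/kg

[CO3²⁻] = 0.218 mmol/kg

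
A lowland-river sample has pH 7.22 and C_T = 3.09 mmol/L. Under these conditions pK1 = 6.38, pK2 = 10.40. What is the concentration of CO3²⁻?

[CO3²⁻] = 1.78 μmol/L

α₂ = 1 / (1 + [H⁺]/K2 + [H⁺]²/(K1K2)) = 1 / (1 + 10^+3.18 + 10^+2.34)
   = 1 / (1 + 1513.6 + 218.78) = 1/1733.3 = 0.0005769
[CO3²⁻] = α₂ × DIC = 0.0005769 × 3.09 = 0.00178 mmol/L = 1.78 μmol/L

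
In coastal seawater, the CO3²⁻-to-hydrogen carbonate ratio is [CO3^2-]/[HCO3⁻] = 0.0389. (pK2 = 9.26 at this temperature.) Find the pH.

From K2 = [H⁺][CO3^2-]/[HCO3⁻]:  pH = pK2 + log₁₀([CO3^2-]/[HCO3⁻])
log₁₀(0.0389) = -1.410
pH = 9.26 + (-1.410) = 7.85

pH = 7.85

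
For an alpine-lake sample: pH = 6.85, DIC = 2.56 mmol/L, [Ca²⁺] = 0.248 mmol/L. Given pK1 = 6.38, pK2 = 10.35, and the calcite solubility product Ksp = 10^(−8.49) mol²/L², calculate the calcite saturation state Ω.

α₂ = 1 / (1 + [H⁺]/K2 + [H⁺]²/(K1K2)) = 1 / (1 + 10^+3.50 + 10^+3.03)
   = 1 / (1 + 3162.3 + 1071.5) = 1/4234.8 = 0.0002361
[CO3²⁻] = α₂ × DIC = 0.0002361 × 2.56 = 0.0006045 mmol/L = 0.6045 μmol/L
Ksp = 10^(−8.49) = 3.236×10^-9
Ω = [Ca²⁺][CO3²⁻]/Ksp = (0.248×10^-3)(6.045×10^-7) / 3.236×10^-9 = 0.0463

Ω = 0.0463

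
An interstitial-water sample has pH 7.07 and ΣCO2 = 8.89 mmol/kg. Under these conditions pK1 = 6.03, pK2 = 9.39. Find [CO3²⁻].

α₂ = 1 / (1 + [H⁺]/K2 + [H⁺]²/(K1K2)) = 1 / (1 + 10^+2.32 + 10^+1.28)
   = 1 / (1 + 208.93 + 19.055) = 1/228.98 = 0.004367
[CO3²⁻] = α₂ × DIC = 0.004367 × 8.89 = 0.0388 mmol/kg

[CO3²⁻] = 0.0388 mmol/kg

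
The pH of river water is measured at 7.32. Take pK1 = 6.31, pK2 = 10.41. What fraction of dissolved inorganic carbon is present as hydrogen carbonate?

α₁ = 0.910

α₁ = 1 / (1 + [H⁺]/K1 + K2/[H⁺]) = 1 / (1 + 10^-1.01 + 10^-3.09)
   = 1 / (1 + 0.097724 + 0.00081283) = 1/1.0985 = 0.9103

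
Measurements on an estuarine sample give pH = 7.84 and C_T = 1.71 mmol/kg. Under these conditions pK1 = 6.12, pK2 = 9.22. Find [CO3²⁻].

α₂ = 1 / (1 + [H⁺]/K2 + [H⁺]²/(K1K2)) = 1 / (1 + 10^+1.38 + 10^-0.34)
   = 1 / (1 + 23.988 + 0.45709) = 1/25.445 = 0.03930
[CO3²⁻] = α₂ × DIC = 0.03930 × 1.71 = 0.0672 mmol/kg

[CO3²⁻] = 0.0672 mmol/kg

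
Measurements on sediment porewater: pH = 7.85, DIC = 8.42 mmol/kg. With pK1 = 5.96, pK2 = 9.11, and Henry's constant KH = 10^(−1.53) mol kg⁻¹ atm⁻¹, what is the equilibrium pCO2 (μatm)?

pCO2 = 3440 μatm

α₀ = 1 / (1 + K1/[H⁺] + K1K2/[H⁺]²) = 1 / (1 + 10^+1.89 + 10^+0.63)
   = 1 / (1 + 77.625 + 4.2658) = 1/82.891 = 0.01206
[CO2*] = α₀ × DIC = 0.01206 × 8.42 = 0.1016 mmol/kg
pCO2 = [CO2*]/KH = 1.016×10^-4 / 2.951×10^-2 = 3440 μatm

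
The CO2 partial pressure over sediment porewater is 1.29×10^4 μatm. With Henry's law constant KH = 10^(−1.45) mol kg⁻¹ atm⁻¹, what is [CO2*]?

KH = 10^(−1.45) = 3.548×10^-2 mol kg⁻¹ atm⁻¹
[CO2*] = KH · pCO2 = 3.548×10^-2 × 1.29×10^4×10^-6 atm = 4.58×10^-4 mol/kg

[CO2*] = 458 μmol/kg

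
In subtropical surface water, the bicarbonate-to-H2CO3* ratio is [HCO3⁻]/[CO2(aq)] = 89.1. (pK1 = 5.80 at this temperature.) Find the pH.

From K1 = [H⁺][HCO3⁻]/[CO2(aq)]:  pH = pK1 + log₁₀([HCO3⁻]/[CO2(aq)])
log₁₀(89.1) = +1.950
pH = 5.80 + (+1.950) = 7.75

pH = 7.75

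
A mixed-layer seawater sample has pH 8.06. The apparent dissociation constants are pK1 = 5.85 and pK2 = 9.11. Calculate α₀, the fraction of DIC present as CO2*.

α₀ = 1 / (1 + K1/[H⁺] + K1K2/[H⁺]²) = 1 / (1 + 10^+2.21 + 10^+1.16)
   = 1 / (1 + 162.18 + 14.454) = 1/177.64 = 0.005630

α₀ = 0.00563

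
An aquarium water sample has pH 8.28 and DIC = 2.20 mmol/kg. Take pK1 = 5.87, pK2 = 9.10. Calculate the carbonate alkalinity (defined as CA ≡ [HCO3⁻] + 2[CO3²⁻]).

CA = [HCO3⁻] + 2[CO3²⁻] = (α₁ + 2α₂)·DIC
At pH 8.28: [H⁺]/K1 = 10^-2.41 = 0.0038905, K2/[H⁺] = 10^-0.82 = 0.15136
α₁ = 1/(1 + 0.0038905 + 0.15136) = 1/1.1552 = 0.8656; α₂ = α₁·K2/[H⁺] = 0.1310
α₁ + 2α₂ = 1.1276
CA = 1.1276 × 2.20 = 2.48 mmol/kg

CA = 2.48 mmol/kg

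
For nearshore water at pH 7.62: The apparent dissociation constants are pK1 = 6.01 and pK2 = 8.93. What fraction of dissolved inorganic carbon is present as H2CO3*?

α₀ = 0.0229

α₀ = 1 / (1 + K1/[H⁺] + K1K2/[H⁺]²) = 1 / (1 + 10^+1.61 + 10^+0.30)
   = 1 / (1 + 40.738 + 1.9953) = 1/43.733 = 0.02287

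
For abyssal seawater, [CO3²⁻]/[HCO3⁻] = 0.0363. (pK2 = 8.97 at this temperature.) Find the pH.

From K2 = [H⁺][CO3²⁻]/[HCO3⁻]:  pH = pK2 + log₁₀([CO3²⁻]/[HCO3⁻])
log₁₀(0.0363) = -1.440
pH = 8.97 + (-1.440) = 7.53

pH = 7.53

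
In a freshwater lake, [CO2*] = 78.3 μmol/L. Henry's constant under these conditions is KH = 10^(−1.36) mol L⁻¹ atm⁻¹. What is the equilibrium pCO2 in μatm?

pCO2 = 1790 μatm

KH = 10^(−1.36) = 4.365×10^-2 mol L⁻¹ atm⁻¹
pCO2 = [CO2*]/KH = 78.3×10^-6 / 4.365×10^-2 = 1.79×10^-3 atm = 1790 μatm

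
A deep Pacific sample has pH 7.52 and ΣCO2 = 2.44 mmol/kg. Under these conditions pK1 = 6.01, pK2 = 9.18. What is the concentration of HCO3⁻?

α₁ = 1 / (1 + [H⁺]/K1 + K2/[H⁺]) = 1 / (1 + 10^-1.51 + 10^-1.66)
   = 1 / (1 + 0.030903 + 0.021878) = 1/1.0528 = 0.9499
[HCO3⁻] = α₁ × DIC = 0.9499 × 2.44 = 2.32 mmol/kg

[HCO3⁻] = 2.32 mmol/kg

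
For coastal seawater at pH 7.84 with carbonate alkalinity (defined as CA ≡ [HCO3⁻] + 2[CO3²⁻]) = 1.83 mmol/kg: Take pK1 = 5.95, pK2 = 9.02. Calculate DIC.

CA = [HCO3⁻] + 2[CO3²⁻] = (α₁ + 2α₂)·DIC
At pH 7.84: [H⁺]/K1 = 10^-1.89 = 0.012882, K2/[H⁺] = 10^-1.18 = 0.066069
α₁ = 1/(1 + 0.012882 + 0.066069) = 1/1.0790 = 0.9268; α₂ = α₁·K2/[H⁺] = 0.06123
α₁ + 2α₂ = 1.0493
DIC = CA / (α₁ + 2α₂) = 1.83 / 1.0493 = 1.74 mmol/kg

DIC = 1.74 mmol/kg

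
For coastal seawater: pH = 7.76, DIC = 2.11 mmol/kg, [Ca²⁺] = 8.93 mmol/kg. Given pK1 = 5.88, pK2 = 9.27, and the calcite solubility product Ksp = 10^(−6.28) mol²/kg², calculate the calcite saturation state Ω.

α₂ = 1 / (1 + [H⁺]/K2 + [H⁺]²/(K1K2)) = 1 / (1 + 10^+1.51 + 10^-0.37)
   = 1 / (1 + 32.359 + 0.42658) = 1/33.786 = 0.02960
[CO3²⁻] = α₂ × DIC = 0.02960 × 2.11 = 0.06245 mmol/kg
Ksp = 10^(−6.28) = 5.248×10^-7
Ω = [Ca²⁺][CO3²⁻]/Ksp = (8.93×10^-3)(6.245×10^-5) / 5.248×10^-7 = 1.06

Ω = 1.06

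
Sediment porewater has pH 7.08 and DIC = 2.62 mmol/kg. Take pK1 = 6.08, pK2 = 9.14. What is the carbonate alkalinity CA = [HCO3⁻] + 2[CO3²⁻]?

CA = 2.40 mmol/kg

CA = [HCO3⁻] + 2[CO3²⁻] = (α₁ + 2α₂)·DIC
At pH 7.08: [H⁺]/K1 = 10^-1.00 = 0.10000, K2/[H⁺] = 10^-2.06 = 0.0087096
α₁ = 1/(1 + 0.10000 + 0.0087096) = 1/1.1087 = 0.9019; α₂ = α₁·K2/[H⁺] = 0.007856
α₁ + 2α₂ = 0.9177
CA = 0.9177 × 2.62 = 2.40 mmol/kg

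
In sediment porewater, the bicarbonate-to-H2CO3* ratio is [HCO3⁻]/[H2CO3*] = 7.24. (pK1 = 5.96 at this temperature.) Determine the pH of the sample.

pH = 6.82

From K1 = [H⁺][HCO3⁻]/[H2CO3*]:  pH = pK1 + log₁₀([HCO3⁻]/[H2CO3*])
log₁₀(7.24) = +0.860
pH = 5.96 + (+0.860) = 6.82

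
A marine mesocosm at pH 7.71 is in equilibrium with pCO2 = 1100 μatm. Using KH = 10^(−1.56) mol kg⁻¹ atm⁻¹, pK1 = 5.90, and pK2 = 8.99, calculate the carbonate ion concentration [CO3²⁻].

[CO2*] = KH · pCO2 = 10^(−1.56) × 1100×10^-6 = 3.030×10^-5 mol/kg
α₀ = 1/(1 + K1/[H⁺] + K1K2/[H⁺]²) = 1/(1 + 10^+1.81 + 10^+0.53) = 0.01450
DIC = [CO2*]/α₀ = 3.030×10^-5 / 0.01450 = 2.089 mmol/kg
[CO3²⁻] = α₂·DIC; α₂ = 0.04914, so [CO3²⁻] = 0.04914 × 2.089 = 0.103 mmol/kg

[CO3²⁻] = 0.103 mmol/kg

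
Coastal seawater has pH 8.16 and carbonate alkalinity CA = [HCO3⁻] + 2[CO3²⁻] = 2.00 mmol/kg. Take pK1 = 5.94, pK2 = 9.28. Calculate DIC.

CA = [HCO3⁻] + 2[CO3²⁻] = (α₁ + 2α₂)·DIC
At pH 8.16: [H⁺]/K1 = 10^-2.22 = 0.0060256, K2/[H⁺] = 10^-1.12 = 0.075858
α₁ = 1/(1 + 0.0060256 + 0.075858) = 1/1.0819 = 0.9243; α₂ = α₁·K2/[H⁺] = 0.07012
α₁ + 2α₂ = 1.0645
DIC = CA / (α₁ + 2α₂) = 2.00 / 1.0645 = 1.88 mmol/kg

DIC = 1.88 mmol/kg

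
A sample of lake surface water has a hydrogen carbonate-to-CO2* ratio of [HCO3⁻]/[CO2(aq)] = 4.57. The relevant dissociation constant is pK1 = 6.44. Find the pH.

From K1 = [H⁺][HCO3⁻]/[CO2(aq)]:  pH = pK1 + log₁₀([HCO3⁻]/[CO2(aq)])
log₁₀(4.57) = +0.660
pH = 6.44 + (+0.660) = 7.10

pH = 7.10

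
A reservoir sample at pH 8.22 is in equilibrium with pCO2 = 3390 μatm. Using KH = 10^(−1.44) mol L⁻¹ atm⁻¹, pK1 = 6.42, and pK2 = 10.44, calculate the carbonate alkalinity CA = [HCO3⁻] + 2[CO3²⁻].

CA = 7.86 mmol/L

[CO2*] = KH · pCO2 = 10^(−1.44) × 3390×10^-6 = 1.231×10^-4 mol/L
α₀ = 1/(1 + K1/[H⁺] + K1K2/[H⁺]²) = 1/(1 + 10^+1.80 + 10^-0.42) = 0.01551
DIC = [CO2*]/α₀ = 1.231×10^-4 / 0.01551 = 7.936 mmol/L
CA = (α₁ + 2α₂)·DIC = (0.9786 + 2×0.005897) × 7.936 = 7.86 mmol/L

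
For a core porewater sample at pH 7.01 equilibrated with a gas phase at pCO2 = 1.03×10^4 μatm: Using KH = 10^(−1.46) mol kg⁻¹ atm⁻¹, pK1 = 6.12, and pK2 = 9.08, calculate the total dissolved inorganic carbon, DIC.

[CO2*] = KH · pCO2 = 10^(−1.46) × 1.03×10^4×10^-6 = 3.571×10^-4 mol/kg
α₀ = 1/(1 + K1/[H⁺] + K1K2/[H⁺]²) = 1/(1 + 10^+0.89 + 10^-1.18) = 0.1133
DIC = [CO2*]/α₀ = 3.571×10^-4 / 0.1133 = 3.15 mmol/kg

DIC = 3.15 mmol/kg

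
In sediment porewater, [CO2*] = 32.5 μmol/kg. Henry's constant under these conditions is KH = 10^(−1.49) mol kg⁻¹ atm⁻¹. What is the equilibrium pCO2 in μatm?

pCO2 = 1000 μatm

KH = 10^(−1.49) = 3.236×10^-2 mol kg⁻¹ atm⁻¹
pCO2 = [CO2*]/KH = 32.5×10^-6 / 3.236×10^-2 = 1.00×10^-3 atm = 1000 μatm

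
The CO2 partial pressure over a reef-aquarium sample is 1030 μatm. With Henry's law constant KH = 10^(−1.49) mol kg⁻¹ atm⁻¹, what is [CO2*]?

[CO2*] = 33.3 μmol/kg

KH = 10^(−1.49) = 3.236×10^-2 mol kg⁻¹ atm⁻¹
[CO2*] = KH · pCO2 = 3.236×10^-2 × 1030×10^-6 atm = 3.33×10^-5 mol/kg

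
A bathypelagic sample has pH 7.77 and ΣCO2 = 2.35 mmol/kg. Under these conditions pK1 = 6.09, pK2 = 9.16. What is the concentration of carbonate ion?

α₂ = 1 / (1 + [H⁺]/K2 + [H⁺]²/(K1K2)) = 1 / (1 + 10^+1.39 + 10^-0.29)
   = 1 / (1 + 24.547 + 0.51286) = 1/26.060 = 0.03837
[CO3²⁻] = α₂ × DIC = 0.03837 × 2.35 = 0.0902 mmol/kg

[CO3²⁻] = 0.0902 mmol/kg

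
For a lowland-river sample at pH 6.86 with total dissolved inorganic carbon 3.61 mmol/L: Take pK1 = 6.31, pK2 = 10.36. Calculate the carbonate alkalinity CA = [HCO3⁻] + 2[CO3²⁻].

CA = [HCO3⁻] + 2[CO3²⁻] = (α₁ + 2α₂)·DIC
At pH 6.86: [H⁺]/K1 = 10^-0.55 = 0.28184, K2/[H⁺] = 10^-3.50 = 0.00031623
α₁ = 1/(1 + 0.28184 + 0.00031623) = 1/1.2822 = 0.7799; α₂ = α₁·K2/[H⁺] = 0.0002466
α₁ + 2α₂ = 0.7804
CA = 0.7804 × 3.61 = 2.82 mmol/L

CA = 2.82 mmol/L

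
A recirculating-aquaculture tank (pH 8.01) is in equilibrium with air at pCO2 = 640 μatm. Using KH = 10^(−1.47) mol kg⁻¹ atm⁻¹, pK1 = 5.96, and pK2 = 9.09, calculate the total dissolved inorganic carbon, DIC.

[CO2*] = KH · pCO2 = 10^(−1.47) × 640×10^-6 = 2.169×10^-5 mol/kg
α₀ = 1/(1 + K1/[H⁺] + K1K2/[H⁺]²) = 1/(1 + 10^+2.05 + 10^+0.97) = 0.008161
DIC = [CO2*]/α₀ = 2.169×10^-5 / 0.008161 = 2.66 mmol/kg

DIC = 2.66 mmol/kg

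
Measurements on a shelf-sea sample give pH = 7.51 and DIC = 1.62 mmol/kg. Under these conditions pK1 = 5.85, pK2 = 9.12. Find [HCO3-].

[HCO3⁻] = 1.55 mmol/kg

α₁ = 1 / (1 + [H⁺]/K1 + K2/[H⁺]) = 1 / (1 + 10^-1.66 + 10^-1.61)
   = 1 / (1 + 0.021878 + 0.024547) = 1/1.0464 = 0.9556
[HCO3⁻] = α₁ × DIC = 0.9556 × 1.62 = 1.55 mmol/kg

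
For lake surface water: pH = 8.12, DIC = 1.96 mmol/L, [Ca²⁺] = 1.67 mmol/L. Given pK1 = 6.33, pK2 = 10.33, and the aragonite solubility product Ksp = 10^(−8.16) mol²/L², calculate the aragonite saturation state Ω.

Ω = 2.85

α₂ = 1 / (1 + [H⁺]/K2 + [H⁺]²/(K1K2)) = 1 / (1 + 10^+2.21 + 10^+0.42)
   = 1 / (1 + 162.18 + 2.6303) = 1/165.81 = 0.006031
[CO3²⁻] = α₂ × DIC = 0.006031 × 1.96 = 0.01182 mmol/L = 11.82 μmol/L
Ksp = 10^(−8.16) = 6.918×10^-9
Ω = [Ca²⁺][CO3²⁻]/Ksp = (1.67×10^-3)(1.182×10^-5) / 6.918×10^-9 = 2.85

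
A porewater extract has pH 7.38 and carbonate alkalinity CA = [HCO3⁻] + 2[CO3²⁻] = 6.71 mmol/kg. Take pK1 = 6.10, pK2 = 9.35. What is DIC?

CA = [HCO3⁻] + 2[CO3²⁻] = (α₁ + 2α₂)·DIC
At pH 7.38: [H⁺]/K1 = 10^-1.28 = 0.052481, K2/[H⁺] = 10^-1.97 = 0.010715
α₁ = 1/(1 + 0.052481 + 0.010715) = 1/1.0632 = 0.9406; α₂ = α₁·K2/[H⁺] = 0.01008
α₁ + 2α₂ = 0.9607
DIC = CA / (α₁ + 2α₂) = 6.71 / 0.9607 = 6.98 mmol/kg

DIC = 6.98 mmol/kg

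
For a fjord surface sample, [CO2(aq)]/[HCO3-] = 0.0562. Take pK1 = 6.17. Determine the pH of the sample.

From K1 = [H⁺][HCO3-]/[CO2(aq)]:  pH = pK1 − log₁₀([CO2(aq)]/[HCO3-])
log₁₀(0.0562) = -1.250
pH = 6.17 − (-1.250) = 7.42

pH = 7.42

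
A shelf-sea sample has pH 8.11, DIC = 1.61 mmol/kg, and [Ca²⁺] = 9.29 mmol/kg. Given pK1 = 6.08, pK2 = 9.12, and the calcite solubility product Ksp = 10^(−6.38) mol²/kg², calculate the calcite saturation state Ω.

Ω = 3.17

α₂ = 1 / (1 + [H⁺]/K2 + [H⁺]²/(K1K2)) = 1 / (1 + 10^+1.01 + 10^-1.02)
   = 1 / (1 + 10.233 + 0.095499) = 1/11.328 = 0.08827
[CO3²⁻] = α₂ × DIC = 0.08827 × 1.61 = 0.1421 mmol/kg
Ksp = 10^(−6.38) = 4.169×10^-7
Ω = [Ca²⁺][CO3²⁻]/Ksp = (9.29×10^-3)(1.421×10^-4) / 4.169×10^-7 = 3.17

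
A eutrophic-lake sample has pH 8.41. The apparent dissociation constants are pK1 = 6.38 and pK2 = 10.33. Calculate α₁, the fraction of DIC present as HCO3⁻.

α₁ = 0.979

α₁ = 1 / (1 + [H⁺]/K1 + K2/[H⁺]) = 1 / (1 + 10^-2.03 + 10^-1.92)
   = 1 / (1 + 0.0093325 + 0.012023) = 1/1.0214 = 0.9791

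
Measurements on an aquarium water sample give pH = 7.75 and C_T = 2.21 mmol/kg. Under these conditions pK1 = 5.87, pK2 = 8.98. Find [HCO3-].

[HCO3⁻] = 2.06 mmol/kg

α₁ = 1 / (1 + [H⁺]/K1 + K2/[H⁺]) = 1 / (1 + 10^-1.88 + 10^-1.23)
   = 1 / (1 + 0.013183 + 0.058884) = 1/1.0721 = 0.9328
[HCO3⁻] = α₁ × DIC = 0.9328 × 2.21 = 2.06 mmol/kg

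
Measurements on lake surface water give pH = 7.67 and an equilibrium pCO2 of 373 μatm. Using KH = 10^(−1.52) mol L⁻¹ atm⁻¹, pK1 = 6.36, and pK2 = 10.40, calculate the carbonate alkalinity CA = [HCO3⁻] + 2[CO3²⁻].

[CO2*] = KH · pCO2 = 10^(−1.52) × 373×10^-6 = 1.126×10^-5 mol/L
α₀ = 1/(1 + K1/[H⁺] + K1K2/[H⁺]²) = 1/(1 + 10^+1.31 + 10^-1.42) = 0.04661
DIC = [CO2*]/α₀ = 1.126×10^-5 / 0.04661 = 0.2417 mmol/L
CA = (α₁ + 2α₂)·DIC = (0.9516 + 2×0.001772) × 0.2417 = 0.231 mmol/L

CA = 0.231 mmol/L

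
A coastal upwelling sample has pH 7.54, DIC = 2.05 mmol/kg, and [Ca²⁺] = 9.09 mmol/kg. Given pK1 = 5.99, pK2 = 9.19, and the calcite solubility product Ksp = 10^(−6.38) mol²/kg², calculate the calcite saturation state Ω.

α₂ = 1 / (1 + [H⁺]/K2 + [H⁺]²/(K1K2)) = 1 / (1 + 10^+1.65 + 10^+0.10)
   = 1 / (1 + 44.668 + 1.2589) = 1/46.927 = 0.02131
[CO3²⁻] = α₂ × DIC = 0.02131 × 2.05 = 0.04368 mmol/kg
Ksp = 10^(−6.38) = 4.169×10^-7
Ω = [Ca²⁺][CO3²⁻]/Ksp = (9.09×10^-3)(4.368×10^-5) / 4.169×10^-7 = 0.953

Ω = 0.953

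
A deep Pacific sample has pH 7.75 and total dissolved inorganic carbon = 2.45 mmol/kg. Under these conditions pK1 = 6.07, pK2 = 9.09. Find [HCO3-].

[HCO3⁻] = 2.30 mmol/kg

α₁ = 1 / (1 + [H⁺]/K1 + K2/[H⁺]) = 1 / (1 + 10^-1.68 + 10^-1.34)
   = 1 / (1 + 0.020893 + 0.045709) = 1/1.0666 = 0.9376
[HCO3⁻] = α₁ × DIC = 0.9376 × 2.45 = 2.30 mmol/kg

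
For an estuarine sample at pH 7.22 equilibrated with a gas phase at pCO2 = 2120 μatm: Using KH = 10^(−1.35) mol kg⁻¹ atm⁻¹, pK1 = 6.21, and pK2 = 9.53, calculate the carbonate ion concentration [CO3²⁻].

[CO2*] = KH · pCO2 = 10^(−1.35) × 2120×10^-6 = 9.470×10^-5 mol/kg
α₀ = 1/(1 + K1/[H⁺] + K1K2/[H⁺]²) = 1/(1 + 10^+1.01 + 10^-1.30) = 0.08863
DIC = [CO2*]/α₀ = 9.470×10^-5 / 0.08863 = 1.068 mmol/kg
[CO3²⁻] = α₂·DIC; α₂ = 0.004442, so [CO3²⁻] = 0.004442 × 1.068 = 0.00475 mmol/kg = 4.75 μmol/kg

[CO3²⁻] = 4.75 μmol/kg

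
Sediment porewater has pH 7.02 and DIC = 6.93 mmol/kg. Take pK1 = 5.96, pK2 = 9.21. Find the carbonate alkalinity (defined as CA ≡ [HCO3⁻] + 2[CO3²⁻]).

CA = [HCO3⁻] + 2[CO3²⁻] = (α₁ + 2α₂)·DIC
At pH 7.02: [H⁺]/K1 = 10^-1.06 = 0.087096, K2/[H⁺] = 10^-2.19 = 0.0064565
α₁ = 1/(1 + 0.087096 + 0.0064565) = 1/1.0936 = 0.9145; α₂ = α₁·K2/[H⁺] = 0.005904
α₁ + 2α₂ = 0.9263
CA = 0.9263 × 6.93 = 6.42 mmol/kg

CA = 6.42 mmol/kg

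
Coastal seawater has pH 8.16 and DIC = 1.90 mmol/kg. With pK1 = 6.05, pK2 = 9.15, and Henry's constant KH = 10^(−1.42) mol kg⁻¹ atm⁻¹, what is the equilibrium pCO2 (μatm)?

α₀ = 1 / (1 + K1/[H⁺] + K1K2/[H⁺]²) = 1 / (1 + 10^+2.11 + 10^+1.12)
   = 1 / (1 + 128.82 + 13.183) = 1/143.01 = 0.006993
[CO2*] = α₀ × DIC = 0.006993 × 1.90 = 0.01329 mmol/kg = 13.29 μmol/kg
pCO2 = [CO2*]/KH = 1.329×10^-5 / 3.802×10^-2 = 349 μatm

pCO2 = 349 μatm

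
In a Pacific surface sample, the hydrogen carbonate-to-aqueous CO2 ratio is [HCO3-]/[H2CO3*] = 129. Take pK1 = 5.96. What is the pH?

From K1 = [H⁺][HCO3-]/[H2CO3*]:  pH = pK1 + log₁₀([HCO3-]/[H2CO3*])
log₁₀(129) = +2.111
pH = 5.96 + (+2.111) = 8.07

pH = 8.07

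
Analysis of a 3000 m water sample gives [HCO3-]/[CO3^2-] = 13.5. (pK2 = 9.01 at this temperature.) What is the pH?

From K2 = [H⁺][CO3^2-]/[HCO3-]:  pH = pK2 − log₁₀([HCO3-]/[CO3^2-])
log₁₀(13.5) = +1.130
pH = 9.01 − (+1.130) = 7.88

pH = 7.88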